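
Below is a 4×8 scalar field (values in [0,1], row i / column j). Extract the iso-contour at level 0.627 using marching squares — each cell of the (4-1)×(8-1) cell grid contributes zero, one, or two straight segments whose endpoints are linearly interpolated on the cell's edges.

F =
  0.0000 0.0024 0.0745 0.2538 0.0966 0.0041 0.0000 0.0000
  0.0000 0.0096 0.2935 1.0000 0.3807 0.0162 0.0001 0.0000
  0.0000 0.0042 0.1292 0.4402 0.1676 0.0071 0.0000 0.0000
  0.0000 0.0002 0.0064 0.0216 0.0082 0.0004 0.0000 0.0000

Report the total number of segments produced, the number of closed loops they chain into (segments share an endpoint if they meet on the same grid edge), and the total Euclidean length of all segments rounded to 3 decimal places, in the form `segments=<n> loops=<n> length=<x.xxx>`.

segments=4 loops=1 length=3.258

cell (0,2): code 0100 → (0.500,3.000)–(1.000,2.472)
cell (0,3): code 1000 → (1.000,3.602)–(0.500,3.000)
cell (1,2): code 0010 → (1.000,2.472)–(1.666,3.000)
cell (1,3): code 0001 → (1.666,3.000)–(1.000,3.602)
total: 4 segments, chained into 1 closed loop(s), length Σ = 3.258051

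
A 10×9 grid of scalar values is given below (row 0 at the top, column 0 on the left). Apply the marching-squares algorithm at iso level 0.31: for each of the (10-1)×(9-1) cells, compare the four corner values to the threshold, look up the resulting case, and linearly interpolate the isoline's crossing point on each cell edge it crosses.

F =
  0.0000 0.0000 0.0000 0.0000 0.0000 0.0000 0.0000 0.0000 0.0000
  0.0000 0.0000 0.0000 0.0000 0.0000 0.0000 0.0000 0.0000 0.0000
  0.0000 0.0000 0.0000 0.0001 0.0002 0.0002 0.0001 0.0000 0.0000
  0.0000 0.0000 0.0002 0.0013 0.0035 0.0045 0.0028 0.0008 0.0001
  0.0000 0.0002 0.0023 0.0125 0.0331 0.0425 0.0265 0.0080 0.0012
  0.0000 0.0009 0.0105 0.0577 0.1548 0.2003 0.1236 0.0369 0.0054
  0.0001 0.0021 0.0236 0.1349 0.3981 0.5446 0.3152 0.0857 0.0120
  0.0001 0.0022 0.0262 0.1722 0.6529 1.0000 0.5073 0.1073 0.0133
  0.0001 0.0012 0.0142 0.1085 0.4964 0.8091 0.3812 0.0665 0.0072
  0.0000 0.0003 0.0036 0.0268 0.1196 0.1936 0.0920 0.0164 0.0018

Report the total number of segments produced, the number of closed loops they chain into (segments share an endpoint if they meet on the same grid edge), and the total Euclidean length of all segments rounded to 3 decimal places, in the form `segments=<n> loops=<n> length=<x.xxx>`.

cell (5,3): code 0100 → (5.638,4.000)–(6.000,3.665)
cell (5,4): code 1100 → (5.319,5.000)–(5.638,4.000)
cell (5,5): code 1100 → (5.973,6.000)–(5.319,5.000)
cell (5,6): code 1000 → (6.000,6.023)–(5.973,6.000)
cell (6,3): code 0110 → (6.000,3.665)–(7.000,3.287)
cell (6,6): code 1001 → (7.000,6.493)–(6.000,6.023)
cell (7,3): code 0110 → (7.000,3.287)–(8.000,3.519)
cell (7,6): code 1001 → (8.000,6.226)–(7.000,6.493)
cell (8,3): code 0010 → (8.000,3.519)–(8.495,4.000)
cell (8,4): code 0011 → (8.495,4.000)–(8.811,5.000)
cell (8,5): code 0011 → (8.811,5.000)–(8.246,6.000)
cell (8,6): code 0001 → (8.246,6.000)–(8.000,6.226)
total: 12 segments, chained into 1 closed loop(s), length Σ = 10.230694

segments=12 loops=1 length=10.231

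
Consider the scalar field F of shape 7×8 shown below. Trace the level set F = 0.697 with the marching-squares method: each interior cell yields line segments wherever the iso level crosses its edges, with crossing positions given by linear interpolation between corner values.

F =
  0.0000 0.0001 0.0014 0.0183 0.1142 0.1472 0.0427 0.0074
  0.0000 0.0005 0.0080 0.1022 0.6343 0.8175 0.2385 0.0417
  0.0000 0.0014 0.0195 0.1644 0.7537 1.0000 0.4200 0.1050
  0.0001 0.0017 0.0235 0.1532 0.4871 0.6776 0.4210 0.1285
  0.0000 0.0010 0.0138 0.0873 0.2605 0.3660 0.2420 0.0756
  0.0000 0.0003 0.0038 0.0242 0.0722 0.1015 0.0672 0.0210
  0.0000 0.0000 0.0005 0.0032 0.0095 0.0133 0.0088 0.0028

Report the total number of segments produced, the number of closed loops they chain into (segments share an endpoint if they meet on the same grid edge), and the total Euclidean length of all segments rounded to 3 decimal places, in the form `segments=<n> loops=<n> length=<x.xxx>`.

cell (0,4): code 0100 → (0.820,5.000)–(1.000,4.342)
cell (0,5): code 1000 → (1.000,5.208)–(0.820,5.000)
cell (1,3): code 0100 → (1.525,4.000)–(2.000,3.904)
cell (1,4): code 1110 → (1.000,4.342)–(1.525,4.000)
cell (1,5): code 1001 → (2.000,5.522)–(1.000,5.208)
cell (2,3): code 0010 → (2.000,3.904)–(2.213,4.000)
cell (2,4): code 0011 → (2.213,4.000)–(2.940,5.000)
cell (2,5): code 0001 → (2.940,5.000)–(2.000,5.522)
total: 8 segments, chained into 1 closed loop(s), length Σ = 5.661563

segments=8 loops=1 length=5.662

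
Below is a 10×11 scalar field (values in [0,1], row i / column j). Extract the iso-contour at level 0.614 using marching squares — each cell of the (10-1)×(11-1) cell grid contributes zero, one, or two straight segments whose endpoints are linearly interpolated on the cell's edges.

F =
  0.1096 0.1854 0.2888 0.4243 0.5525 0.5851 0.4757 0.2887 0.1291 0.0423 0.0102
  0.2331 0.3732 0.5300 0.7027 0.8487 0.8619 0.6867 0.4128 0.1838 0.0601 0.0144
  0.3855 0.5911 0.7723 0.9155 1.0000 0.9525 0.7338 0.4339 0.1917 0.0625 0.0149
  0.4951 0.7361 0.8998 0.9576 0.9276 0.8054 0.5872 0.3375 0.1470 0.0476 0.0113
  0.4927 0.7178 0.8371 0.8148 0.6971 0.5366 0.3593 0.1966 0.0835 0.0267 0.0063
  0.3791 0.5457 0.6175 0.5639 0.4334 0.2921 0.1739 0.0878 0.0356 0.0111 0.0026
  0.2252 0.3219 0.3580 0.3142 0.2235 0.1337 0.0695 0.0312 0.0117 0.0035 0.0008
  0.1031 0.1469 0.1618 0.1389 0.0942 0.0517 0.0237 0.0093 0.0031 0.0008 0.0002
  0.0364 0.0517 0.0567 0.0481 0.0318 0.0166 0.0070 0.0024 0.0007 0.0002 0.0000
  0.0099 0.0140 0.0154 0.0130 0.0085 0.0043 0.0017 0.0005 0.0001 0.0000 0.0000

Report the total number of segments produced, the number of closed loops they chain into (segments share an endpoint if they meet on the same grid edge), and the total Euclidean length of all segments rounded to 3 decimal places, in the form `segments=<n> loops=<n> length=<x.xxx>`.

segments=22 loops=1 length=16.578

cell (0,2): code 0100 → (0.681,3.000)–(1.000,2.486)
cell (0,3): code 1100 → (0.208,4.000)–(0.681,3.000)
cell (0,4): code 1100 → (0.104,5.000)–(0.208,4.000)
cell (0,5): code 1100 → (0.655,6.000)–(0.104,5.000)
cell (0,6): code 1000 → (1.000,6.265)–(0.655,6.000)
cell (1,1): code 0100 → (1.347,2.000)–(2.000,1.126)
cell (1,2): code 1110 → (1.000,2.486)–(1.347,2.000)
cell (1,6): code 1001 → (2.000,6.399)–(1.000,6.265)
cell (2,0): code 0100 → (2.158,1.000)–(3.000,0.493)
cell (2,1): code 1110 → (2.000,1.126)–(2.158,1.000)
cell (2,5): code 1011 → (3.000,5.877)–(2.817,6.000)
cell (2,6): code 0001 → (2.817,6.000)–(2.000,6.399)
cell (3,0): code 0110 → (3.000,0.493)–(4.000,0.539)
cell (3,4): code 1011 → (4.000,4.518)–(3.712,5.000)
cell (3,5): code 0001 → (3.712,5.000)–(3.000,5.877)
cell (4,0): code 0010 → (4.000,0.539)–(4.603,1.000)
cell (4,1): code 0111 → (4.603,1.000)–(5.000,1.951)
cell (4,2): code 1011 → (5.000,2.065)–(4.800,3.000)
cell (4,3): code 0011 → (4.800,3.000)–(4.315,4.000)
cell (4,4): code 0001 → (4.315,4.000)–(4.000,4.518)
cell (5,1): code 0010 → (5.000,1.951)–(5.013,2.000)
cell (5,2): code 0001 → (5.013,2.000)–(5.000,2.065)
total: 22 segments, chained into 1 closed loop(s), length Σ = 16.578048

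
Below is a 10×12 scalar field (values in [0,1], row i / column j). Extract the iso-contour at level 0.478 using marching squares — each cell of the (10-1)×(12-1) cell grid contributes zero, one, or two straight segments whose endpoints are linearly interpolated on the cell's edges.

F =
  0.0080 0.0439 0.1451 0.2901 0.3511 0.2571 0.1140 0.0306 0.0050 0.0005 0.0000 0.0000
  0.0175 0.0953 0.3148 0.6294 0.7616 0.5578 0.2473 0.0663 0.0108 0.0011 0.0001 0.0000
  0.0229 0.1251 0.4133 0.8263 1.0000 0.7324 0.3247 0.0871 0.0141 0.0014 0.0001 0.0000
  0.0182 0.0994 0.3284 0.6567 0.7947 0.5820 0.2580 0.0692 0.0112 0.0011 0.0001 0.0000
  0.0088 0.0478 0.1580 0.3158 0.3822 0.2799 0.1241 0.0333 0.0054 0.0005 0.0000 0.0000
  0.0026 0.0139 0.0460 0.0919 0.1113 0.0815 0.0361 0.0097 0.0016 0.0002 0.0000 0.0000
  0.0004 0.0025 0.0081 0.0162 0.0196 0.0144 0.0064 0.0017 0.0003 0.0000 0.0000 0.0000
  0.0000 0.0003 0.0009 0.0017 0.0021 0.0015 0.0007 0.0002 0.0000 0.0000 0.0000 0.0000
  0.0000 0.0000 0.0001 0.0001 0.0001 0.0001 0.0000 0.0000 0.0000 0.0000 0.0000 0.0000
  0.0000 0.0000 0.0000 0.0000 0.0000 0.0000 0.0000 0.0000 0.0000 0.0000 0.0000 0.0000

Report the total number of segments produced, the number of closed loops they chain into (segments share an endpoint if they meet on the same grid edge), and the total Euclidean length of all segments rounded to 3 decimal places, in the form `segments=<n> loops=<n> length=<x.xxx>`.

segments=12 loops=1 length=10.701

cell (0,2): code 0100 → (0.554,3.000)–(1.000,2.519)
cell (0,3): code 1100 → (0.309,4.000)–(0.554,3.000)
cell (0,4): code 1100 → (0.735,5.000)–(0.309,4.000)
cell (0,5): code 1000 → (1.000,5.257)–(0.735,5.000)
cell (1,2): code 0110 → (1.000,2.519)–(2.000,2.157)
cell (1,5): code 1001 → (2.000,5.624)–(1.000,5.257)
cell (2,2): code 0110 → (2.000,2.157)–(3.000,2.456)
cell (2,5): code 1001 → (3.000,5.321)–(2.000,5.624)
cell (3,2): code 0010 → (3.000,2.456)–(3.524,3.000)
cell (3,3): code 0011 → (3.524,3.000)–(3.768,4.000)
cell (3,4): code 0011 → (3.768,4.000)–(3.344,5.000)
cell (3,5): code 0001 → (3.344,5.000)–(3.000,5.321)
total: 12 segments, chained into 1 closed loop(s), length Σ = 10.700946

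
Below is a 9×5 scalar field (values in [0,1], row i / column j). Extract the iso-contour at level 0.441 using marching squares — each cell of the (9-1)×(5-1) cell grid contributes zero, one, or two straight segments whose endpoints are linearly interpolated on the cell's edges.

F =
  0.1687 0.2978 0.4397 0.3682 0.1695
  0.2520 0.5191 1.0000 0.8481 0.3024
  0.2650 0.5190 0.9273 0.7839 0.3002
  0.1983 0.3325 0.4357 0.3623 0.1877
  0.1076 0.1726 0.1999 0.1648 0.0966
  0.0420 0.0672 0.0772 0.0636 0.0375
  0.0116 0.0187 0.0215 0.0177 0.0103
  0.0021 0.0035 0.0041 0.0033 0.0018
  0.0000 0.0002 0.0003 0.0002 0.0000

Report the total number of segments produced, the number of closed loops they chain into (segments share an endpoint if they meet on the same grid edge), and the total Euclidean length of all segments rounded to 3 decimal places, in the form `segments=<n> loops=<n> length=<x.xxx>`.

segments=10 loops=1 length=9.554

cell (0,0): code 0100 → (0.647,1.000)–(1.000,0.708)
cell (0,1): code 1100 → (0.002,2.000)–(0.647,1.000)
cell (0,2): code 1100 → (0.152,3.000)–(0.002,2.000)
cell (0,3): code 1000 → (1.000,3.746)–(0.152,3.000)
cell (1,0): code 0110 → (1.000,0.708)–(2.000,0.693)
cell (1,3): code 1001 → (2.000,3.709)–(1.000,3.746)
cell (2,0): code 0010 → (2.000,0.693)–(2.418,1.000)
cell (2,1): code 0011 → (2.418,1.000)–(2.989,2.000)
cell (2,2): code 0011 → (2.989,2.000)–(2.813,3.000)
cell (2,3): code 0001 → (2.813,3.000)–(2.000,3.709)
total: 10 segments, chained into 1 closed loop(s), length Σ = 9.554373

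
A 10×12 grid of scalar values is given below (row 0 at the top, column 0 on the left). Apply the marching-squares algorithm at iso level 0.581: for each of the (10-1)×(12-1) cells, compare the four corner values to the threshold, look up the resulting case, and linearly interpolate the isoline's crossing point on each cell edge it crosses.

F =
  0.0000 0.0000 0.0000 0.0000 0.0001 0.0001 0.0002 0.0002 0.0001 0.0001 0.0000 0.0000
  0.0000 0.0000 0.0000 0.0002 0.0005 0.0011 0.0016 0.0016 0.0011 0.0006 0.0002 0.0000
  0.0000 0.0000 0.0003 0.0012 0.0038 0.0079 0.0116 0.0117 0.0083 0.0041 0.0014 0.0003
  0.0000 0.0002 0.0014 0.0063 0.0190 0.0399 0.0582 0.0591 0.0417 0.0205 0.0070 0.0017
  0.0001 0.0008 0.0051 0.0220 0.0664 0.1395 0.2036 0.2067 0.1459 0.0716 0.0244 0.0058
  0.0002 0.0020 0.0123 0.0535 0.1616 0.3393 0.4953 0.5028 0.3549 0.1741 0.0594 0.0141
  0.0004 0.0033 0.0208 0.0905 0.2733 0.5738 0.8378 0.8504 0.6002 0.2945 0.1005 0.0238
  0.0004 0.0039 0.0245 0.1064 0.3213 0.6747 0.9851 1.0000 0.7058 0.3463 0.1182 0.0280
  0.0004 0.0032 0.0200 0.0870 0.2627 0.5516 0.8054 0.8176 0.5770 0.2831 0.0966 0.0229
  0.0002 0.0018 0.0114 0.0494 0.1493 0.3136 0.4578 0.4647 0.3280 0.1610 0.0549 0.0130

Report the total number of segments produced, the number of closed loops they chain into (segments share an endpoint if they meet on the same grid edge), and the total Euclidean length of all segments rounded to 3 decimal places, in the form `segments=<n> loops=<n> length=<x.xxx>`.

segments=14 loops=1 length=11.051

cell (5,5): code 0100 → (5.250,6.000)–(6.000,5.027)
cell (5,6): code 1100 → (5.225,7.000)–(5.250,6.000)
cell (5,7): code 1100 → (5.922,8.000)–(5.225,7.000)
cell (5,8): code 1000 → (6.000,8.063)–(5.922,8.000)
cell (6,4): code 0100 → (6.071,5.000)–(7.000,4.735)
cell (6,5): code 1110 → (6.000,5.027)–(6.071,5.000)
cell (6,8): code 1001 → (7.000,8.347)–(6.000,8.063)
cell (7,4): code 0010 → (7.000,4.735)–(7.761,5.000)
cell (7,5): code 0111 → (7.761,5.000)–(8.000,5.116)
cell (7,7): code 1011 → (8.000,7.983)–(7.969,8.000)
cell (7,8): code 0001 → (7.969,8.000)–(7.000,8.347)
cell (8,5): code 0010 → (8.000,5.116)–(8.646,6.000)
cell (8,6): code 0011 → (8.646,6.000)–(8.670,7.000)
cell (8,7): code 0001 → (8.670,7.000)–(8.000,7.983)
total: 14 segments, chained into 1 closed loop(s), length Σ = 11.050606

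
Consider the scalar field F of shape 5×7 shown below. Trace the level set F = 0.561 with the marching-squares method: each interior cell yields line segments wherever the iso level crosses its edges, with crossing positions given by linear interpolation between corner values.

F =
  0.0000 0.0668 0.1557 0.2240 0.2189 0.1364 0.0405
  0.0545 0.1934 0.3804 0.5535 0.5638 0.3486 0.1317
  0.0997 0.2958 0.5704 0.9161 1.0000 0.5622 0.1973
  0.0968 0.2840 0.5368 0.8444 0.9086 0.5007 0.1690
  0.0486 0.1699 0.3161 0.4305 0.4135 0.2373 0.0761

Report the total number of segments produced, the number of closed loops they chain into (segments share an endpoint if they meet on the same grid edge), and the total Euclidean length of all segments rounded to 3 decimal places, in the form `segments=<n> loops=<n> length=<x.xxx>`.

segments=14 loops=1 length=9.119

cell (0,3): code 0100 → (0.992,4.000)–(1.000,3.728)
cell (0,4): code 1000 → (1.000,4.013)–(0.992,4.000)
cell (1,1): code 0100 → (1.951,2.000)–(2.000,1.966)
cell (1,2): code 1100 → (1.021,3.000)–(1.951,2.000)
cell (1,3): code 1110 → (1.000,3.728)–(1.021,3.000)
cell (1,4): code 1101 → (1.994,5.000)–(1.000,4.013)
cell (1,5): code 1000 → (2.000,5.003)–(1.994,5.000)
cell (2,1): code 0010 → (2.000,1.966)–(2.280,2.000)
cell (2,2): code 0111 → (2.280,2.000)–(3.000,2.079)
cell (2,4): code 1011 → (3.000,4.852)–(2.020,5.000)
cell (2,5): code 0001 → (2.020,5.000)–(2.000,5.003)
cell (3,2): code 0010 → (3.000,2.079)–(3.685,3.000)
cell (3,3): code 0011 → (3.685,3.000)–(3.702,4.000)
cell (3,4): code 0001 → (3.702,4.000)–(3.000,4.852)
total: 14 segments, chained into 1 closed loop(s), length Σ = 9.118887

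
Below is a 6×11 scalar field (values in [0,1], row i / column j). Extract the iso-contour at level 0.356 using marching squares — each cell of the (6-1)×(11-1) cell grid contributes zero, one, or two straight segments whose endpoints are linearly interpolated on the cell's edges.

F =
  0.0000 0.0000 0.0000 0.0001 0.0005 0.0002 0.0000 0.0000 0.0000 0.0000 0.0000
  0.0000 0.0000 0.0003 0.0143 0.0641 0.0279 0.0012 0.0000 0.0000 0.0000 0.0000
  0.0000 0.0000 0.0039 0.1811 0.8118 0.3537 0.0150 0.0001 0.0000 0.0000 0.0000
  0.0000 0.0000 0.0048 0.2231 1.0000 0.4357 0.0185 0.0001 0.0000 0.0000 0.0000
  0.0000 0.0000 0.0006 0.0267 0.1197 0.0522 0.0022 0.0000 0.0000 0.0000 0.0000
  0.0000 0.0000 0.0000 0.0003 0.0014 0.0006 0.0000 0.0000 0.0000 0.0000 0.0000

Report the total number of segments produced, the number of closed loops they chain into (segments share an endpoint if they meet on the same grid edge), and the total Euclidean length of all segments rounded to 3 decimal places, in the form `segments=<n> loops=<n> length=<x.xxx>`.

cell (1,3): code 0100 → (1.390,4.000)–(2.000,3.277)
cell (1,4): code 1000 → (2.000,4.995)–(1.390,4.000)
cell (2,3): code 0110 → (2.000,3.277)–(3.000,3.171)
cell (2,4): code 1101 → (2.028,5.000)–(2.000,4.995)
cell (2,5): code 1000 → (3.000,5.191)–(2.028,5.000)
cell (3,3): code 0010 → (3.000,3.171)–(3.732,4.000)
cell (3,4): code 0011 → (3.732,4.000)–(3.208,5.000)
cell (3,5): code 0001 → (3.208,5.000)–(3.000,5.191)
total: 8 segments, chained into 1 closed loop(s), length Σ = 6.653734

segments=8 loops=1 length=6.654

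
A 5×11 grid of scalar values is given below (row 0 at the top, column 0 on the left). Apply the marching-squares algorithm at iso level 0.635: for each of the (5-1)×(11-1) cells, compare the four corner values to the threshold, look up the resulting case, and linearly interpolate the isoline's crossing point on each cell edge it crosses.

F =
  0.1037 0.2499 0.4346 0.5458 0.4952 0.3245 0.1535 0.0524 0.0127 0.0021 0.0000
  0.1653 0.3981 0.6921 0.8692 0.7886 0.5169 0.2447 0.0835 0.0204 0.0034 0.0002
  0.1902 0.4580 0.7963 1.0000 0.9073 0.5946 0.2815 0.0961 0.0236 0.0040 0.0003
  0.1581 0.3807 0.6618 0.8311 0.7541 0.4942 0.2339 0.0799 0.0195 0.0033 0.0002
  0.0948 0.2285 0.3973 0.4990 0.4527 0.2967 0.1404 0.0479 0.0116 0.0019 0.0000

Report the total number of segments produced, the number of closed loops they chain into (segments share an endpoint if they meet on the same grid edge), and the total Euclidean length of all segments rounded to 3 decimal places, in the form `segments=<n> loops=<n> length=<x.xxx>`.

cell (0,1): code 0100 → (0.778,2.000)–(1.000,1.806)
cell (0,2): code 1100 → (0.276,3.000)–(0.778,2.000)
cell (0,3): code 1100 → (0.476,4.000)–(0.276,3.000)
cell (0,4): code 1000 → (1.000,4.565)–(0.476,4.000)
cell (1,1): code 0110 → (1.000,1.806)–(2.000,1.523)
cell (1,4): code 1001 → (2.000,4.871)–(1.000,4.565)
cell (2,1): code 0110 → (2.000,1.523)–(3.000,1.905)
cell (2,4): code 1001 → (3.000,4.458)–(2.000,4.871)
cell (3,1): code 0010 → (3.000,1.905)–(3.101,2.000)
cell (3,2): code 0011 → (3.101,2.000)–(3.590,3.000)
cell (3,3): code 0011 → (3.590,3.000)–(3.395,4.000)
cell (3,4): code 0001 → (3.395,4.000)–(3.000,4.458)
total: 12 segments, chained into 1 closed loop(s), length Σ = 10.317500

segments=12 loops=1 length=10.317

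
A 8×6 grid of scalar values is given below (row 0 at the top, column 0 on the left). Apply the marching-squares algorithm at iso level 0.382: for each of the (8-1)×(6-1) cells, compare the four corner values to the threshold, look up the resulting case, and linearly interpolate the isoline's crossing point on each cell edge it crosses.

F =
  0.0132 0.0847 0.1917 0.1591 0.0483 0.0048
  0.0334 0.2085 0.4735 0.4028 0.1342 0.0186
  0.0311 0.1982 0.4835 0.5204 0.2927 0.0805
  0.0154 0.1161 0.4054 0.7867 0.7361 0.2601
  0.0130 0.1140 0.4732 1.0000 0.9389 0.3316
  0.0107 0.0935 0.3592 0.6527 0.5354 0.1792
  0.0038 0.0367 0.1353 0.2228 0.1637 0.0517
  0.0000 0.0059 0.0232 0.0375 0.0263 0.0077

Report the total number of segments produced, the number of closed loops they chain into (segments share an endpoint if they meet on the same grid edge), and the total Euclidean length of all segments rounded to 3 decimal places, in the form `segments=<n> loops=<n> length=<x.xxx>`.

segments=16 loops=1 length=13.251

cell (0,1): code 0100 → (0.675,2.000)–(1.000,1.655)
cell (0,2): code 1100 → (0.915,3.000)–(0.675,2.000)
cell (0,3): code 1000 → (1.000,3.077)–(0.915,3.000)
cell (1,1): code 0110 → (1.000,1.655)–(2.000,1.644)
cell (1,3): code 1001 → (2.000,3.608)–(1.000,3.077)
cell (2,1): code 0110 → (2.000,1.644)–(3.000,1.919)
cell (2,3): code 1101 → (2.201,4.000)–(2.000,3.608)
cell (2,4): code 1000 → (3.000,4.744)–(2.201,4.000)
cell (3,1): code 0110 → (3.000,1.919)–(4.000,1.746)
cell (3,4): code 1001 → (4.000,4.917)–(3.000,4.744)
cell (4,1): code 0010 → (4.000,1.746)–(4.800,2.000)
cell (4,2): code 0111 → (4.800,2.000)–(5.000,2.078)
cell (4,4): code 1001 → (5.000,4.431)–(4.000,4.917)
cell (5,2): code 0010 → (5.000,2.078)–(5.630,3.000)
cell (5,3): code 0011 → (5.630,3.000)–(5.413,4.000)
cell (5,4): code 0001 → (5.413,4.000)–(5.000,4.431)
total: 16 segments, chained into 1 closed loop(s), length Σ = 13.250951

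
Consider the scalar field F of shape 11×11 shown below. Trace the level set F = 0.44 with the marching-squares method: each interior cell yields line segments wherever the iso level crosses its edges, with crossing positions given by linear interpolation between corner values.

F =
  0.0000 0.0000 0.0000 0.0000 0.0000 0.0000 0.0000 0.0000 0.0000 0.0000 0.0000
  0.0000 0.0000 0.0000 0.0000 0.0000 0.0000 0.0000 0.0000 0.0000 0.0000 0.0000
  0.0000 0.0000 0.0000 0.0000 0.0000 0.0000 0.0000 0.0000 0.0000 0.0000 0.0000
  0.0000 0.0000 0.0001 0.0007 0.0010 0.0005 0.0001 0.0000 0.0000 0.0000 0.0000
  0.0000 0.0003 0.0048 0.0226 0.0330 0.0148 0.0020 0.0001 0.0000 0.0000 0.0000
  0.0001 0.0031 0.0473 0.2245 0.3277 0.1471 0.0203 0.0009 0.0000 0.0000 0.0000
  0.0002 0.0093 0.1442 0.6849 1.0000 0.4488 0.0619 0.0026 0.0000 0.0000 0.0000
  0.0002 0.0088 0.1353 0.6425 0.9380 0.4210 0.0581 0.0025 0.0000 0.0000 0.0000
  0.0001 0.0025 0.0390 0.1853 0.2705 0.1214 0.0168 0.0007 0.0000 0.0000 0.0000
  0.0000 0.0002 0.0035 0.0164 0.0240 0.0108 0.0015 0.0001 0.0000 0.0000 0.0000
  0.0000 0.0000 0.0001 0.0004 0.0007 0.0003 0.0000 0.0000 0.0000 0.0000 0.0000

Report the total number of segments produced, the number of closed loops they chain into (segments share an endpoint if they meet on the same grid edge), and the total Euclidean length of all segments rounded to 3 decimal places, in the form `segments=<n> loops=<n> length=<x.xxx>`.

segments=10 loops=1 length=7.926

cell (5,2): code 0100 → (5.468,3.000)–(6.000,2.547)
cell (5,3): code 1100 → (5.167,4.000)–(5.468,3.000)
cell (5,4): code 1100 → (5.971,5.000)–(5.167,4.000)
cell (5,5): code 1000 → (6.000,5.023)–(5.971,5.000)
cell (6,2): code 0110 → (6.000,2.547)–(7.000,2.601)
cell (6,4): code 1011 → (7.000,4.963)–(6.317,5.000)
cell (6,5): code 0001 → (6.317,5.000)–(6.000,5.023)
cell (7,2): code 0010 → (7.000,2.601)–(7.443,3.000)
cell (7,3): code 0011 → (7.443,3.000)–(7.746,4.000)
cell (7,4): code 0001 → (7.746,4.000)–(7.000,4.963)
total: 10 segments, chained into 1 closed loop(s), length Σ = 7.925823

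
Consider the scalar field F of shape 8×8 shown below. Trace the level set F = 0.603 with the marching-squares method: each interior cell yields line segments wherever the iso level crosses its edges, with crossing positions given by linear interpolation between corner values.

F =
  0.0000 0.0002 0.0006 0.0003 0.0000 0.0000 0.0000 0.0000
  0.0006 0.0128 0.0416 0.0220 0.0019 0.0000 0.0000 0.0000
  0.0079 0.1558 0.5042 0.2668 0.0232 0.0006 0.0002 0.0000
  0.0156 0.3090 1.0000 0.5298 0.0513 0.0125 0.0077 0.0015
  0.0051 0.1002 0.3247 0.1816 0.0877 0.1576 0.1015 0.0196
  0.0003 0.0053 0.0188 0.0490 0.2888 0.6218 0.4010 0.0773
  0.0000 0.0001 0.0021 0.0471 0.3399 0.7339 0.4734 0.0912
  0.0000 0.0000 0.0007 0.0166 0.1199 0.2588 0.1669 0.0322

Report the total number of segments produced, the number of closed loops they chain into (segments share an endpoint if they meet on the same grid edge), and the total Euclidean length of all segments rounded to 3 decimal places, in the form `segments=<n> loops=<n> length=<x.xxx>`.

cell (2,1): code 0100 → (2.199,2.000)–(3.000,1.425)
cell (2,2): code 1000 → (3.000,2.844)–(2.199,2.000)
cell (3,1): code 0010 → (3.000,1.425)–(3.588,2.000)
cell (3,2): code 0001 → (3.588,2.000)–(3.000,2.844)
cell (4,4): code 0100 → (4.960,5.000)–(5.000,4.944)
cell (4,5): code 1000 → (5.000,5.085)–(4.960,5.000)
cell (5,4): code 0110 → (5.000,4.944)–(6.000,4.668)
cell (5,5): code 1001 → (6.000,5.502)–(5.000,5.085)
cell (6,4): code 0010 → (6.000,4.668)–(6.276,5.000)
cell (6,5): code 0001 → (6.276,5.000)–(6.000,5.502)
total: 10 segments, chained into 2 closed loop(s), length Σ = 7.289368

segments=10 loops=2 length=7.289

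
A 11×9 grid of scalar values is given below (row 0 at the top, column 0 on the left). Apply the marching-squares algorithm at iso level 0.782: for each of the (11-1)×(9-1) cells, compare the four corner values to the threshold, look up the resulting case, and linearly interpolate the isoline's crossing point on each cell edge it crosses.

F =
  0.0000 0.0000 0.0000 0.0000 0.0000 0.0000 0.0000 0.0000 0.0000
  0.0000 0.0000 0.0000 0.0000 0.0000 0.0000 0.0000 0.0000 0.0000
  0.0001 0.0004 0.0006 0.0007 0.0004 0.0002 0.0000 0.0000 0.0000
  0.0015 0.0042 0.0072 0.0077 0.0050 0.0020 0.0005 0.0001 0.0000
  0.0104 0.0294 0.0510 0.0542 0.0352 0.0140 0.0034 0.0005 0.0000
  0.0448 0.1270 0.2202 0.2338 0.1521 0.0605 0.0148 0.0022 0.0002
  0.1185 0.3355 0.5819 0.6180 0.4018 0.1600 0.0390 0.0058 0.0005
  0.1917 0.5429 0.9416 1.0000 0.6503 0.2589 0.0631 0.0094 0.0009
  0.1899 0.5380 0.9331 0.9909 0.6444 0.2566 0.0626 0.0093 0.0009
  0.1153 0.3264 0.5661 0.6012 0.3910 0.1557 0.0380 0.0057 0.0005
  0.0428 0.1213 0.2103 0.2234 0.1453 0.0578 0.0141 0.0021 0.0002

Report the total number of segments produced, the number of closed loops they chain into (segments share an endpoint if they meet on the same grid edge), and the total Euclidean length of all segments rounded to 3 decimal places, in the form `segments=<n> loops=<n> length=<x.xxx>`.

cell (6,1): code 0100 → (6.556,2.000)–(7.000,1.600)
cell (6,2): code 1100 → (6.429,3.000)–(6.556,2.000)
cell (6,3): code 1000 → (7.000,3.623)–(6.429,3.000)
cell (7,1): code 0110 → (7.000,1.600)–(8.000,1.618)
cell (7,3): code 1001 → (8.000,3.603)–(7.000,3.623)
cell (8,1): code 0010 → (8.000,1.618)–(8.412,2.000)
cell (8,2): code 0011 → (8.412,2.000)–(8.536,3.000)
cell (8,3): code 0001 → (8.536,3.000)–(8.000,3.603)
total: 8 segments, chained into 1 closed loop(s), length Σ = 6.827516

segments=8 loops=1 length=6.828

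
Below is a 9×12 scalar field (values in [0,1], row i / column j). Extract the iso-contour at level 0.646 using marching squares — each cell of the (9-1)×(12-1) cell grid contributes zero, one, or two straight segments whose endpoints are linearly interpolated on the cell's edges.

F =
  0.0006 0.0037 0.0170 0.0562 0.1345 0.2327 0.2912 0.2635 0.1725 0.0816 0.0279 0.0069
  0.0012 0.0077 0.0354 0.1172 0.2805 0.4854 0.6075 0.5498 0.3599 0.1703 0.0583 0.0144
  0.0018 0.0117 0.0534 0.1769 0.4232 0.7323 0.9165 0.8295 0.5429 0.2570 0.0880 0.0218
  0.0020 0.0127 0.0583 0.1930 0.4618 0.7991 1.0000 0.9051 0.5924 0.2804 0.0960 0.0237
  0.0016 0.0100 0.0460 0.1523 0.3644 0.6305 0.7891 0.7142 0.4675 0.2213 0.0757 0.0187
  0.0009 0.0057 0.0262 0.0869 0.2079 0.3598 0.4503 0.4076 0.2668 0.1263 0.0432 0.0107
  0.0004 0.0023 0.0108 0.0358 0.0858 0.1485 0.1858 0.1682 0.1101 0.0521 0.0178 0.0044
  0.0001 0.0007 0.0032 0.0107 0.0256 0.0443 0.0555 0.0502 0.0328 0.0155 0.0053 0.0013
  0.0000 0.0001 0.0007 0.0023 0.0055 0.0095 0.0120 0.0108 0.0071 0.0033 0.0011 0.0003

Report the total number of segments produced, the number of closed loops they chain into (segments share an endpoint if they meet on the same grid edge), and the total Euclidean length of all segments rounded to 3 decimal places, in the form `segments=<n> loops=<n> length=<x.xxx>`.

segments=12 loops=1 length=10.213

cell (1,4): code 0100 → (1.650,5.000)–(2.000,4.721)
cell (1,5): code 1100 → (1.125,6.000)–(1.650,5.000)
cell (1,6): code 1100 → (1.344,7.000)–(1.125,6.000)
cell (1,7): code 1000 → (2.000,7.640)–(1.344,7.000)
cell (2,4): code 0110 → (2.000,4.721)–(3.000,4.546)
cell (2,7): code 1001 → (3.000,7.829)–(2.000,7.640)
cell (3,4): code 0010 → (3.000,4.546)–(3.908,5.000)
cell (3,5): code 0111 → (3.908,5.000)–(4.000,5.098)
cell (3,7): code 1001 → (4.000,7.276)–(3.000,7.829)
cell (4,5): code 0010 → (4.000,5.098)–(4.422,6.000)
cell (4,6): code 0011 → (4.422,6.000)–(4.222,7.000)
cell (4,7): code 0001 → (4.222,7.000)–(4.000,7.276)
total: 12 segments, chained into 1 closed loop(s), length Σ = 10.212926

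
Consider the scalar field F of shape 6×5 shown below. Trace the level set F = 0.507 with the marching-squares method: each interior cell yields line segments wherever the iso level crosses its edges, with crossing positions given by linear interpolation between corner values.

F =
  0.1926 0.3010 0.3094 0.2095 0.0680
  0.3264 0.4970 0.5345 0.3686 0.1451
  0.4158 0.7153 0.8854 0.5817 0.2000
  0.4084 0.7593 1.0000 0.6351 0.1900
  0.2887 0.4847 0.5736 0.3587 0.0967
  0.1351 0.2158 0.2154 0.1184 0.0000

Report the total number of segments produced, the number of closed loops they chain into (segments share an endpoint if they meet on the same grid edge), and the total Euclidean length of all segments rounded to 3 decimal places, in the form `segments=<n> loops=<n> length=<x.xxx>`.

cell (0,1): code 0100 → (0.878,2.000)–(1.000,1.267)
cell (0,2): code 1000 → (1.000,2.166)–(0.878,2.000)
cell (1,0): code 0100 → (1.046,1.000)–(2.000,0.305)
cell (1,1): code 1110 → (1.000,1.267)–(1.046,1.000)
cell (1,2): code 1101 → (1.649,3.000)–(1.000,2.166)
cell (1,3): code 1000 → (2.000,3.196)–(1.649,3.000)
cell (2,0): code 0110 → (2.000,0.305)–(3.000,0.281)
cell (2,3): code 1001 → (3.000,3.288)–(2.000,3.196)
cell (3,0): code 0010 → (3.000,0.281)–(3.919,1.000)
cell (3,1): code 0111 → (3.919,1.000)–(4.000,1.251)
cell (3,2): code 1011 → (4.000,2.310)–(3.463,3.000)
cell (3,3): code 0001 → (3.463,3.000)–(3.000,3.288)
cell (4,1): code 0010 → (4.000,1.251)–(4.186,2.000)
cell (4,2): code 0001 → (4.186,2.000)–(4.000,2.310)
total: 14 segments, chained into 1 closed loop(s), length Σ = 9.847216

segments=14 loops=1 length=9.847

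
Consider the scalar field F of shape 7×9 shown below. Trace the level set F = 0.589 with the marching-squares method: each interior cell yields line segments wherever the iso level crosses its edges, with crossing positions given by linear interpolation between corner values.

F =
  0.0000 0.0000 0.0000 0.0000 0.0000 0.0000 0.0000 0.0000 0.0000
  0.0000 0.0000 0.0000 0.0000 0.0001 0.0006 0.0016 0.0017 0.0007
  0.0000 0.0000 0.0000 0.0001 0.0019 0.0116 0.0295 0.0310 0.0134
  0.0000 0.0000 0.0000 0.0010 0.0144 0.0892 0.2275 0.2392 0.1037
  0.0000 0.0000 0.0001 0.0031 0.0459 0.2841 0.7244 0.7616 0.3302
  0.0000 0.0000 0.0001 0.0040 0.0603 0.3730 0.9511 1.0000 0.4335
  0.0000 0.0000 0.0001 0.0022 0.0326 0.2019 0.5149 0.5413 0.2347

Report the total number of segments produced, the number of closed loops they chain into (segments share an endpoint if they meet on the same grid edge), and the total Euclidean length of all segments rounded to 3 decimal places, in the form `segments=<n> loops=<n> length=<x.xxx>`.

segments=8 loops=1 length=7.228

cell (3,5): code 0100 → (3.728,6.000)–(4.000,5.692)
cell (3,6): code 1100 → (3.670,7.000)–(3.728,6.000)
cell (3,7): code 1000 → (4.000,7.400)–(3.670,7.000)
cell (4,5): code 0110 → (4.000,5.692)–(5.000,5.374)
cell (4,7): code 1001 → (5.000,7.726)–(4.000,7.400)
cell (5,5): code 0010 → (5.000,5.374)–(5.830,6.000)
cell (5,6): code 0011 → (5.830,6.000)–(5.896,7.000)
cell (5,7): code 0001 → (5.896,7.000)–(5.000,7.726)
total: 8 segments, chained into 1 closed loop(s), length Σ = 7.227643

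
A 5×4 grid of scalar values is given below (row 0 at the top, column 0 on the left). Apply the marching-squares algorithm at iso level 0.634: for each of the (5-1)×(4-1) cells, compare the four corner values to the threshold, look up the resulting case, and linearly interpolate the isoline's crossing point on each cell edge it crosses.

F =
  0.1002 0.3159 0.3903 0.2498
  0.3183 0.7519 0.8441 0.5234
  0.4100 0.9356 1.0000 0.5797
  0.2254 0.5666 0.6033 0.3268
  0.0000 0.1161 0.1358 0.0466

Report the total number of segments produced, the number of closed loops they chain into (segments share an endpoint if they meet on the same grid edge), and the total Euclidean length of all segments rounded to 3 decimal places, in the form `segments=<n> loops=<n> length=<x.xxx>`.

cell (0,0): code 0100 → (0.730,1.000)–(1.000,0.728)
cell (0,1): code 1100 → (0.537,2.000)–(0.730,1.000)
cell (0,2): code 1000 → (1.000,2.655)–(0.537,2.000)
cell (1,0): code 0110 → (1.000,0.728)–(2.000,0.426)
cell (1,2): code 1001 → (2.000,2.871)–(1.000,2.655)
cell (2,0): code 0010 → (2.000,0.426)–(2.817,1.000)
cell (2,1): code 0011 → (2.817,1.000)–(2.923,2.000)
cell (2,2): code 0001 → (2.923,2.000)–(2.000,2.871)
total: 8 segments, chained into 1 closed loop(s), length Σ = 7.544493

segments=8 loops=1 length=7.544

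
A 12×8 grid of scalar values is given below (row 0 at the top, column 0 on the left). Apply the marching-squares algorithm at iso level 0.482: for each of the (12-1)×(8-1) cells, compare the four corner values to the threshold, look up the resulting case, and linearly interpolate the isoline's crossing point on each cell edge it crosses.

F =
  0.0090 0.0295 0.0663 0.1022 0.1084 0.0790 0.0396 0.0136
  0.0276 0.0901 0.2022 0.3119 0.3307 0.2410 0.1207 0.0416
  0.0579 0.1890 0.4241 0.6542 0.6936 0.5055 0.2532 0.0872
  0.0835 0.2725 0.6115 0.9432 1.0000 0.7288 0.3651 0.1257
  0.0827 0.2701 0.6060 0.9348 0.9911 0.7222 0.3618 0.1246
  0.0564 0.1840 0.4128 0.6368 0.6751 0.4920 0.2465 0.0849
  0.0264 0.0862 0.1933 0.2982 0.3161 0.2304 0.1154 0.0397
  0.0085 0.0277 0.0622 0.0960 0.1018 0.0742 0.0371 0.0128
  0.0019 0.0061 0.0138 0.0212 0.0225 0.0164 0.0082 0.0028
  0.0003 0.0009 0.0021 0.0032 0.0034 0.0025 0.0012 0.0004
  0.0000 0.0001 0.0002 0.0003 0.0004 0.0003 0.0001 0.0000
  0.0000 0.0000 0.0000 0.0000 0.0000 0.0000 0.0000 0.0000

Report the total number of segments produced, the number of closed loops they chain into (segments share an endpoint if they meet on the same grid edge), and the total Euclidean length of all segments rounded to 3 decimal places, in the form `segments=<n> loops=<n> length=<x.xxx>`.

segments=16 loops=1 length=12.895

cell (1,2): code 0100 → (1.497,3.000)–(2.000,2.252)
cell (1,3): code 1100 → (1.417,4.000)–(1.497,3.000)
cell (1,4): code 1100 → (1.911,5.000)–(1.417,4.000)
cell (1,5): code 1000 → (2.000,5.093)–(1.911,5.000)
cell (2,1): code 0100 → (2.309,2.000)–(3.000,1.618)
cell (2,2): code 1110 → (2.000,2.252)–(2.309,2.000)
cell (2,5): code 1001 → (3.000,5.679)–(2.000,5.093)
cell (3,1): code 0110 → (3.000,1.618)–(4.000,1.631)
cell (3,5): code 1001 → (4.000,5.666)–(3.000,5.679)
cell (4,1): code 0010 → (4.000,1.631)–(4.642,2.000)
cell (4,2): code 0111 → (4.642,2.000)–(5.000,2.309)
cell (4,5): code 1001 → (5.000,5.041)–(4.000,5.666)
cell (5,2): code 0010 → (5.000,2.309)–(5.457,3.000)
cell (5,3): code 0011 → (5.457,3.000)–(5.538,4.000)
cell (5,4): code 0011 → (5.538,4.000)–(5.038,5.000)
cell (5,5): code 0001 → (5.038,5.000)–(5.000,5.041)
total: 16 segments, chained into 1 closed loop(s), length Σ = 12.894766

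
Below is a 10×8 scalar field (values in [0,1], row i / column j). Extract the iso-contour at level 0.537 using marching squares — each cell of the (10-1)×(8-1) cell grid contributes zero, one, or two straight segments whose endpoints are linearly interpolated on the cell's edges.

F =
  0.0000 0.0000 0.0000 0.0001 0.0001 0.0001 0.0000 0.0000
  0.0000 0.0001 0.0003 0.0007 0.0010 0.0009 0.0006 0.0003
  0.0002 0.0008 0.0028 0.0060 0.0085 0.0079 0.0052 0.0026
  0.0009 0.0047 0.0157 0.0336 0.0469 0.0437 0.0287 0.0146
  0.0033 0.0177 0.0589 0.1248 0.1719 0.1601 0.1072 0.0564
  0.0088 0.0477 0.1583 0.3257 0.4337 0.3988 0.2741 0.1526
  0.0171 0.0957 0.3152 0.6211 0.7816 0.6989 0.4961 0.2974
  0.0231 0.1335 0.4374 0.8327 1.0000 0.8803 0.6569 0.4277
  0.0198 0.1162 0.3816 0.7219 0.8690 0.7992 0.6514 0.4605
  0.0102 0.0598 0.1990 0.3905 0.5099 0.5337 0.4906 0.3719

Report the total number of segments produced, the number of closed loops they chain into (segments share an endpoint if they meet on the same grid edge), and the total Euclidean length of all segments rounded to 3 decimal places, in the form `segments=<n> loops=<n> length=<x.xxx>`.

segments=14 loops=1 length=12.635

cell (5,2): code 0100 → (5.715,3.000)–(6.000,2.725)
cell (5,3): code 1100 → (5.297,4.000)–(5.715,3.000)
cell (5,4): code 1100 → (5.461,5.000)–(5.297,4.000)
cell (5,5): code 1000 → (6.000,5.798)–(5.461,5.000)
cell (6,2): code 0110 → (6.000,2.725)–(7.000,2.252)
cell (6,5): code 1101 → (6.254,6.000)–(6.000,5.798)
cell (6,6): code 1000 → (7.000,6.523)–(6.254,6.000)
cell (7,2): code 0110 → (7.000,2.252)–(8.000,2.457)
cell (7,6): code 1001 → (8.000,6.599)–(7.000,6.523)
cell (8,2): code 0010 → (8.000,2.457)–(8.558,3.000)
cell (8,3): code 0011 → (8.558,3.000)–(8.925,4.000)
cell (8,4): code 0011 → (8.925,4.000)–(8.988,5.000)
cell (8,5): code 0011 → (8.988,5.000)–(8.711,6.000)
cell (8,6): code 0001 → (8.711,6.000)–(8.000,6.599)
total: 14 segments, chained into 1 closed loop(s), length Σ = 12.635412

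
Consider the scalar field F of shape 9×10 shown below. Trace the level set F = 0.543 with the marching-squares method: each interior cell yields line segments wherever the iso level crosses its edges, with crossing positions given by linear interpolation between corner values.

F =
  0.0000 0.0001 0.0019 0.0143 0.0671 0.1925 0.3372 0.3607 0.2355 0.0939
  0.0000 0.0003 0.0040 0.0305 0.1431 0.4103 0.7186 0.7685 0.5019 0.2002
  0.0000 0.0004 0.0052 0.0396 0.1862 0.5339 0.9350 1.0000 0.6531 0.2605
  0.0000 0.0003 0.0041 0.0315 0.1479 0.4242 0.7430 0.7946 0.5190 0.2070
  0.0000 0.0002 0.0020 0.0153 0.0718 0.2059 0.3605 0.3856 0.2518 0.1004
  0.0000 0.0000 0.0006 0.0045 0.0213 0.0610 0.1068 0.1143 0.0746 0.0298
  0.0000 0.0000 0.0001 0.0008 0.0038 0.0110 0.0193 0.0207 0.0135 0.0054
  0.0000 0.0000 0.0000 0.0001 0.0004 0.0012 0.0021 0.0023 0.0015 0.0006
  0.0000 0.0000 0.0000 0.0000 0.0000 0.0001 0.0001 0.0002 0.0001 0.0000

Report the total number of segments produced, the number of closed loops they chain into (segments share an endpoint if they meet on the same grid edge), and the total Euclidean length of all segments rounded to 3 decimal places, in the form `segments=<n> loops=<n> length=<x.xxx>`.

cell (0,5): code 0100 → (0.540,6.000)–(1.000,5.430)
cell (0,6): code 1100 → (0.447,7.000)–(0.540,6.000)
cell (0,7): code 1000 → (1.000,7.846)–(0.447,7.000)
cell (1,5): code 0110 → (1.000,5.430)–(2.000,5.023)
cell (1,7): code 1101 → (1.272,8.000)–(1.000,7.846)
cell (1,8): code 1000 → (2.000,8.280)–(1.272,8.000)
cell (2,5): code 0110 → (2.000,5.023)–(3.000,5.373)
cell (2,7): code 1011 → (3.000,7.913)–(2.821,8.000)
cell (2,8): code 0001 → (2.821,8.000)–(2.000,8.280)
cell (3,5): code 0010 → (3.000,5.373)–(3.523,6.000)
cell (3,6): code 0011 → (3.523,6.000)–(3.615,7.000)
cell (3,7): code 0001 → (3.615,7.000)–(3.000,7.913)
total: 12 segments, chained into 1 closed loop(s), length Σ = 9.967822

segments=12 loops=1 length=9.968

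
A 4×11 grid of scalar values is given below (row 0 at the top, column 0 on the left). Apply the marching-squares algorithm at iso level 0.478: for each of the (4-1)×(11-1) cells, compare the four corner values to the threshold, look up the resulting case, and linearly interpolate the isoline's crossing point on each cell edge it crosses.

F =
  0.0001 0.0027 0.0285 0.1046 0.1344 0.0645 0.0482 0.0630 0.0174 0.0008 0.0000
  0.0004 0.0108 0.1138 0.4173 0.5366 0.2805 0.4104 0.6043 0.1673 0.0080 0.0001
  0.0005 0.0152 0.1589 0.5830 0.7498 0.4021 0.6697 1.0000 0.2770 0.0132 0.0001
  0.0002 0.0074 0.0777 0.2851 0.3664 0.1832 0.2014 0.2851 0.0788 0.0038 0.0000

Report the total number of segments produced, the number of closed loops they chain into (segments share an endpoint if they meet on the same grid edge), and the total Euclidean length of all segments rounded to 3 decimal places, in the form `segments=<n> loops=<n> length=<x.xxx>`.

segments=16 loops=2 length=12.301

cell (0,3): code 0100 → (0.854,4.000)–(1.000,3.509)
cell (0,4): code 1000 → (1.000,4.229)–(0.854,4.000)
cell (0,6): code 0100 → (0.767,7.000)–(1.000,6.349)
cell (0,7): code 1000 → (1.000,7.289)–(0.767,7.000)
cell (1,2): code 0100 → (1.366,3.000)–(2.000,2.752)
cell (1,3): code 1110 → (1.000,3.509)–(1.366,3.000)
cell (1,4): code 1001 → (2.000,4.782)–(1.000,4.229)
cell (1,5): code 0100 → (1.261,6.000)–(2.000,5.284)
cell (1,6): code 1110 → (1.000,6.349)–(1.261,6.000)
cell (1,7): code 1001 → (2.000,7.722)–(1.000,7.289)
cell (2,2): code 0010 → (2.000,2.752)–(2.352,3.000)
cell (2,3): code 0011 → (2.352,3.000)–(2.709,4.000)
cell (2,4): code 0001 → (2.709,4.000)–(2.000,4.782)
cell (2,5): code 0010 → (2.000,5.284)–(2.409,6.000)
cell (2,6): code 0011 → (2.409,6.000)–(2.730,7.000)
cell (2,7): code 0001 → (2.730,7.000)–(2.000,7.722)
total: 16 segments, chained into 2 closed loop(s), length Σ = 12.301167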